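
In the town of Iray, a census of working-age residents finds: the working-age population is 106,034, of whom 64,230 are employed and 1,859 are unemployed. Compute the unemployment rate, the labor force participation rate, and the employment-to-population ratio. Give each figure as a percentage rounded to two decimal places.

Unemployment rate ≈ 2.81%; labor force participation rate ≈ 62.33%; employment-population ratio ≈ 60.57%.

Labor force = employed + unemployed = 64,230 + 1,859 = 66,089.
Unemployment rate = 1,859 / 66,089 = 2.81%.
Labor force participation rate = 66,089 / 106,034 = 62.33%.
Employment-population ratio = 64,230 / 106,034 = 60.57%.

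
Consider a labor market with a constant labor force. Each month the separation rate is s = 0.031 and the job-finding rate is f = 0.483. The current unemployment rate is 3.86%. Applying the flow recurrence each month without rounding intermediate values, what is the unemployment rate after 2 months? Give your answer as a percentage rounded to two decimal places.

Unemployment rate after two months ≈ 5.52%.

With a fixed labor force, u_{t+1} = u_t + s·(1−u_t) − f·u_t = u_t·(1−s−f) + s.
Here 1−s−f = 0.486 and s = 0.031.
u_1 = 0.038600 × 0.486 + 0.031 = 0.049760.
u_2 = 0.049760 × 0.486 + 0.031 = 0.055183.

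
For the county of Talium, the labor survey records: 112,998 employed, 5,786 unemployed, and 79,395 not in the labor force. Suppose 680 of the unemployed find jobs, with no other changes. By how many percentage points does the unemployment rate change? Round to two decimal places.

Initially, labor force = 112,998 + 5,786 = 118,784, so u = 5,786/118,784 = 4.87%.
After the change, unemployed falls and employed rises by 680; labor force unchanged → E = 113,678, U = 5,106, labor force = 118,784.
New unemployment rate = 5,106 / 118,784 = 4.30%.
Change = 4.30% − 4.87% = −0.57 percentage points.

The unemployment rate changes by −0.57 percentage points.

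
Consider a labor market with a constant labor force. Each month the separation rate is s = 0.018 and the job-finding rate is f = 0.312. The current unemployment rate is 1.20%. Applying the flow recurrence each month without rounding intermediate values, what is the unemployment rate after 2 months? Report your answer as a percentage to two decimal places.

Unemployment rate after two months ≈ 3.54%.

With a fixed labor force, u_{t+1} = u_t + s·(1−u_t) − f·u_t = u_t·(1−s−f) + s.
Here 1−s−f = 0.670 and s = 0.018.
u_1 = 0.012000 × 0.670 + 0.018 = 0.026040.
u_2 = 0.026040 × 0.670 + 0.018 = 0.035447.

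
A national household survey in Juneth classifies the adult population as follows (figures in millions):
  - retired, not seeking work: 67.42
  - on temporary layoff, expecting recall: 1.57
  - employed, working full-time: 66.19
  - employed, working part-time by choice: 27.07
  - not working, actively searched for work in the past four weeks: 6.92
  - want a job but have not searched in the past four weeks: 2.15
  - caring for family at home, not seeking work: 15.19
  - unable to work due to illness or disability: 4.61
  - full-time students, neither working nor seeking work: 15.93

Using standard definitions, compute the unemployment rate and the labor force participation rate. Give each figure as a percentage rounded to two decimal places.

Employed = 66.19 + 27.07 = 93.26 million.
Unemployed = 1.57 + 6.92 = 8.49 million (jobless and actively searching, or on temporary layoff).
Labor force = 93.26 + 8.49 = 101.75 million.
Not in labor force = 67.42 + 2.15 + 15.19 + 4.61 + 15.93 = 105.30 million (those not working and not actively searching are outside the labor force — including those who want a job but have given up searching).
Civilian working-age population = 101.75 + 105.30 = 207.05 million.
Unemployment rate = 8.49 / 101.75 = 8.34%.
Labor force participation rate = 101.75 / 207.05 = 49.14%.

Unemployment rate ≈ 8.34%; labor force participation rate ≈ 49.14%.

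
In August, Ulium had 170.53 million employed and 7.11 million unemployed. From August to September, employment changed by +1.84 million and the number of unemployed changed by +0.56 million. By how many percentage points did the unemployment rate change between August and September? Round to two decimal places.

August: labor force = 170.53 + 7.11 = 177.64; u = 7.11/177.64 = 4.00%.
September: labor force = 172.37 + 7.67 = 180.04; u = 7.67/180.04 = 4.26%.
Change = 4.26% − 4.00% = +0.26 pp.

The unemployment rate changed by +0.26 percentage points.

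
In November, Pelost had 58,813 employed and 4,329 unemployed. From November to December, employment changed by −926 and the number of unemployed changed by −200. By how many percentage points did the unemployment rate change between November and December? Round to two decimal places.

November: labor force = 58,813 + 4,329 = 63,142; u = 4,329/63,142 = 6.86%.
December: labor force = 57,887 + 4,129 = 62,016; u = 4,129/62,016 = 6.66%.
Change = 6.66% − 6.86% = −0.20 pp.

The unemployment rate changed by −0.20 percentage points.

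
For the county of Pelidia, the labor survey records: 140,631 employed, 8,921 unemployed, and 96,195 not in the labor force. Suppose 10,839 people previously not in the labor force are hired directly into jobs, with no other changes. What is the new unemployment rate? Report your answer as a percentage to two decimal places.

Initially, labor force = 140,631 + 8,921 = 149,552, so u = 8,921/149,552 = 5.97%.
After the change, employed and labor force both rise by 10,839; unemployed unchanged → E = 151,470, U = 8,921, labor force = 160,391.
New unemployment rate = 8,921 / 160,391 = 5.56%.

New unemployment rate ≈ 5.56%.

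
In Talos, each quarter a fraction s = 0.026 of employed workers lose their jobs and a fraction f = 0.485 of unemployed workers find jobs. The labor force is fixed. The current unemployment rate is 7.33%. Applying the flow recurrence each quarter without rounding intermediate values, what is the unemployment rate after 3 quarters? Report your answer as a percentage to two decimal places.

With a fixed labor force, u_{t+1} = u_t + s·(1−u_t) − f·u_t = u_t·(1−s−f) + s.
Here 1−s−f = 0.489 and s = 0.026.
u_1 = 0.073300 × 0.489 + 0.026 = 0.061844.
u_2 = 0.061844 × 0.489 + 0.026 = 0.056242.
u_3 = 0.056242 × 0.489 + 0.026 = 0.053502.

Unemployment rate after three quarters ≈ 5.35%.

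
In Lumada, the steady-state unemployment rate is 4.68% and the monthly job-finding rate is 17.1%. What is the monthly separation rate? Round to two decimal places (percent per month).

From u* = s/(s+f): s = u·f/(1−u).
s = 0.0468 × 17.1 / (1 − 0.0468) = 0.8003 / 0.9532 ≈ 0.84% per month.

Separation rate ≈ 0.84% per month.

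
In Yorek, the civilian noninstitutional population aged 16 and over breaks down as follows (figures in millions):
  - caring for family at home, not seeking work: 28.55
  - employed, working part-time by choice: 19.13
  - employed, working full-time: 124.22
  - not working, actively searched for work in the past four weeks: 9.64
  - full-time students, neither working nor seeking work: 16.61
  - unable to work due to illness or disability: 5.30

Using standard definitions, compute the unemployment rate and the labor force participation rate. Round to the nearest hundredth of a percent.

Employed = 19.13 + 124.22 = 143.35 million.
Unemployed = 9.64 million.
Labor force = 143.35 + 9.64 = 152.99 million.
Not in labor force = 28.55 + 16.61 + 5.30 = 50.46 million (those not working and not actively searching are outside the labor force).
Civilian working-age population = 152.99 + 50.46 = 203.45 million.
Unemployment rate = 9.64 / 152.99 = 6.30%.
Labor force participation rate = 152.99 / 203.45 = 75.20%.

Unemployment rate ≈ 6.30%; labor force participation rate ≈ 75.20%.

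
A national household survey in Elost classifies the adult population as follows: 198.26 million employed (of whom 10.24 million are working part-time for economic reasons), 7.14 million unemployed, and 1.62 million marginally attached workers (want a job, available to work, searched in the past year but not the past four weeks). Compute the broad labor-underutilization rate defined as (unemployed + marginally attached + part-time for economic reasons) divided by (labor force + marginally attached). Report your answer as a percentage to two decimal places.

Labor force = 198.26 + 7.14 = 205.40 million.
Numerator = 7.14 + 1.62 + 10.24 = 19.00 million.
Denominator = 205.40 + 1.62 = 207.02 million.
Broad rate = 19.00 / 207.02 = 9.18%.

Broad underutilization rate ≈ 9.18%.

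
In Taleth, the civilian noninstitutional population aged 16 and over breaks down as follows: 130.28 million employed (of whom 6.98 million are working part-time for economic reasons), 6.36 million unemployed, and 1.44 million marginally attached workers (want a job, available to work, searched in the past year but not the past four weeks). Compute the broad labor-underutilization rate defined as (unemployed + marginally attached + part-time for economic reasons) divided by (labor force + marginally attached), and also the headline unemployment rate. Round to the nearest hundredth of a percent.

Labor force = 130.28 + 6.36 = 136.64 million.
Numerator = 6.36 + 1.44 + 6.98 = 14.78 million.
Denominator = 136.64 + 1.44 = 138.08 million.
Broad rate = 14.78 / 138.08 = 10.70%.
Headline unemployment rate = 6.36 / 136.64 = 4.65%.

Broad underutilization rate ≈ 10.70%; headline unemployment rate ≈ 4.65%.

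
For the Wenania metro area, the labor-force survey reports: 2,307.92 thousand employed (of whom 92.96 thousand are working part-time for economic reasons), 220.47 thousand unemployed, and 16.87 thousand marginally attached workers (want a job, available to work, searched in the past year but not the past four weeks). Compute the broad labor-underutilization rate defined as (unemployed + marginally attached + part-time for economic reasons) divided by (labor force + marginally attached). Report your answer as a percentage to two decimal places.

Broad underutilization rate ≈ 12.98%.

Labor force = 2,307.92 + 220.47 = 2,528.39 thousand.
Numerator = 220.47 + 16.87 + 92.96 = 330.30 thousand.
Denominator = 2,528.39 + 16.87 = 2,545.26 thousand.
Broad rate = 330.30 / 2,545.26 = 12.98%.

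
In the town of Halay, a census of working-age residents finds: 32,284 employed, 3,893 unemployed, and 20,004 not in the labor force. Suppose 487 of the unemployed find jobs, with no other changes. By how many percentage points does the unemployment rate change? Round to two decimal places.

The unemployment rate changes by −1.35 percentage points.

Initially, labor force = 32,284 + 3,893 = 36,177, so u = 3,893/36,177 = 10.76%.
After the change, unemployed falls and employed rises by 487; labor force unchanged → E = 32,771, U = 3,406, labor force = 36,177.
New unemployment rate = 3,406 / 36,177 = 9.41%.
Change = 9.41% − 10.76% = −1.35 percentage points.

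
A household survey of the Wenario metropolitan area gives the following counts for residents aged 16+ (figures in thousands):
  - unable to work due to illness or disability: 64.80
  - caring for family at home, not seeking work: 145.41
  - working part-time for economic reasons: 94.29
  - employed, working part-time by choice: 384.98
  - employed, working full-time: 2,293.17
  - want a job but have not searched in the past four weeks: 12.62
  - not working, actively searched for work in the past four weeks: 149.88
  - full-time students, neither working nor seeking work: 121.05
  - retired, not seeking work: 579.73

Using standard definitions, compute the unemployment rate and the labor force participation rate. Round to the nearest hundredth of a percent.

Unemployment rate ≈ 5.13%; labor force participation rate ≈ 75.98%.

Employed = 94.29 + 384.98 + 2,293.17 = 2,772.44 thousand (anyone who worked, including part-time for economic reasons, counts as employed).
Unemployed = 149.88 thousand.
Labor force = 2,772.44 + 149.88 = 2,922.32 thousand.
Not in labor force = 64.80 + 145.41 + 12.62 + 121.05 + 579.73 = 923.61 thousand (those not working and not actively searching are outside the labor force — including those who want a job but have given up searching).
Civilian working-age population = 2,922.32 + 923.61 = 3,845.93 thousand.
Unemployment rate = 149.88 / 2,922.32 = 5.13%.
Labor force participation rate = 2,922.32 / 3,845.93 = 75.98%.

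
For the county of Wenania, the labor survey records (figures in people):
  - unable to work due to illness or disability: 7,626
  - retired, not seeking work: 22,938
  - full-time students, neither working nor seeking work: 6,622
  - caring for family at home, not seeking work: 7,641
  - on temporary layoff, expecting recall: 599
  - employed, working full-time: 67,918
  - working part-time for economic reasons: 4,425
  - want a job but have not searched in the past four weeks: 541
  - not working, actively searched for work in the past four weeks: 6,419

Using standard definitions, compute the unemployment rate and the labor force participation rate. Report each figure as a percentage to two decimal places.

Employed = 67,918 + 4,425 = 72,343 (anyone who worked, including part-time for economic reasons, counts as employed).
Unemployed = 599 + 6,419 = 7,018 (jobless and actively searching, or on temporary layoff).
Labor force = 72,343 + 7,018 = 79,361.
Not in labor force = 7,626 + 22,938 + 6,622 + 7,641 + 541 = 45,368 (those not working and not actively searching are outside the labor force — including those who want a job but have given up searching).
Civilian working-age population = 79,361 + 45,368 = 124,729.
Unemployment rate = 7,018 / 79,361 = 8.84%.
Labor force participation rate = 79,361 / 124,729 = 63.63%.

Unemployment rate ≈ 8.84%; labor force participation rate ≈ 63.63%.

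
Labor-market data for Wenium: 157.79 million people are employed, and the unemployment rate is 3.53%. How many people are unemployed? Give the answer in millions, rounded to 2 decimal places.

About 5.77 million are unemployed.

Let U be the number unemployed. The labor force is E + U, and U/(E+U) = 0.0353.
So U = 0.0353 × 157.79 / (1 − 0.0353) = 5.5700 / 0.9647 ≈ 5.77 million.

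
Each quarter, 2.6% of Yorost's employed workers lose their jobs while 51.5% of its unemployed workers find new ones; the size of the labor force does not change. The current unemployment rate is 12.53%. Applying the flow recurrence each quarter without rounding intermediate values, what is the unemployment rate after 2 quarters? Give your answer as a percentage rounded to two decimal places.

With a fixed labor force, u_{t+1} = u_t + s·(1−u_t) − f·u_t = u_t·(1−s−f) + s.
Here 1−s−f = 0.459 and s = 0.026.
u_1 = 0.125300 × 0.459 + 0.026 = 0.083513.
u_2 = 0.083513 × 0.459 + 0.026 = 0.064332.

Unemployment rate after two quarters ≈ 6.43%.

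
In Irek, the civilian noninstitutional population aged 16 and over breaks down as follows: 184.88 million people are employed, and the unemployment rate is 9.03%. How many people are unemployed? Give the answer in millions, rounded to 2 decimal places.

Let U be the number unemployed. The labor force is E + U, and U/(E+U) = 0.0903.
So U = 0.0903 × 184.88 / (1 − 0.0903) = 16.6947 / 0.9097 ≈ 18.35 million.

About 18.35 million are unemployed.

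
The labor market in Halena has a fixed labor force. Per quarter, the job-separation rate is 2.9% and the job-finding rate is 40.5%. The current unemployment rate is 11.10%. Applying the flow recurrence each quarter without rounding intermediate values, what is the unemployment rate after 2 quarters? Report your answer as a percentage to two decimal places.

With a fixed labor force, u_{t+1} = u_t + s·(1−u_t) − f·u_t = u_t·(1−s−f) + s.
Here 1−s−f = 0.566 and s = 0.029.
u_1 = 0.111000 × 0.566 + 0.029 = 0.091826.
u_2 = 0.091826 × 0.566 + 0.029 = 0.080974.

Unemployment rate after two quarters ≈ 8.10%.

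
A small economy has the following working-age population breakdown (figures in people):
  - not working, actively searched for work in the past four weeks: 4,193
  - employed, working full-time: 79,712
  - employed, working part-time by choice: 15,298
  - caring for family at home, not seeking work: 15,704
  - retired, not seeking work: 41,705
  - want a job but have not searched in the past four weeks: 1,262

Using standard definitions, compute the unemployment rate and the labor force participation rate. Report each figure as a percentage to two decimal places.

Unemployment rate ≈ 4.23%; labor force participation rate ≈ 62.84%.

Employed = 79,712 + 15,298 = 95,010.
Unemployed = 4,193.
Labor force = 95,010 + 4,193 = 99,203.
Not in labor force = 15,704 + 41,705 + 1,262 = 58,671 (those not working and not actively searching are outside the labor force — including those who want a job but have given up searching).
Civilian working-age population = 99,203 + 58,671 = 157,874.
Unemployment rate = 4,193 / 99,203 = 4.23%.
Labor force participation rate = 99,203 / 157,874 = 62.84%.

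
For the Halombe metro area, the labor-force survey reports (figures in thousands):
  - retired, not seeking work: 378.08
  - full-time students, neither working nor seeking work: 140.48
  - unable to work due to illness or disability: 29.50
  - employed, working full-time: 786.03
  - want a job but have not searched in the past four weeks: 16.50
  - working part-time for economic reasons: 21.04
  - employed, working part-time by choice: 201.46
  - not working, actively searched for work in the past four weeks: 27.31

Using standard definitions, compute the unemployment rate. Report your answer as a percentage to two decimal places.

Employed = 786.03 + 21.04 + 201.46 = 1,008.53 thousand (anyone who worked, including part-time for economic reasons, counts as employed).
Unemployed = 27.31 thousand.
Labor force = 1,008.53 + 27.31 = 1,035.84 thousand.
Unemployment rate = 27.31 / 1,035.84 = 2.64%.

Unemployment rate ≈ 2.64%.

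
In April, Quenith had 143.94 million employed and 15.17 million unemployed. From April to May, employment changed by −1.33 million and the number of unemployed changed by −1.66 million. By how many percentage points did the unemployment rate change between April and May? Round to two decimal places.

The unemployment rate changed by −0.88 percentage points.

April: labor force = 143.94 + 15.17 = 159.11; u = 15.17/159.11 = 9.53%.
May: labor force = 142.61 + 13.51 = 156.12; u = 13.51/156.12 = 8.65%.
Change = 8.65% − 9.53% = −0.88 pp.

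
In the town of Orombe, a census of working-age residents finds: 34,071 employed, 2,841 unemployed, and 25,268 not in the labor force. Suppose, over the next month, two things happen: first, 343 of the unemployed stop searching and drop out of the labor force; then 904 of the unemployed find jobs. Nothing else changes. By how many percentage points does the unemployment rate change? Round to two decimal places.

The unemployment rate changes by −3.34 percentage points.

Initially, labor force = 34,071 + 2,841 = 36,912, so u = 2,841/36,912 = 7.70%.
After the first change, unemployed and labor force both fall by 343 → E = 34,071, U = 2,498, labor force = 36,569.
After the second change, unemployed falls and employed rises by 904; labor force unchanged → E = 34,975, U = 1,594, labor force = 36,569.
New unemployment rate = 1,594 / 36,569 = 4.36%.
Change = 4.36% − 7.70% = −3.34 percentage points.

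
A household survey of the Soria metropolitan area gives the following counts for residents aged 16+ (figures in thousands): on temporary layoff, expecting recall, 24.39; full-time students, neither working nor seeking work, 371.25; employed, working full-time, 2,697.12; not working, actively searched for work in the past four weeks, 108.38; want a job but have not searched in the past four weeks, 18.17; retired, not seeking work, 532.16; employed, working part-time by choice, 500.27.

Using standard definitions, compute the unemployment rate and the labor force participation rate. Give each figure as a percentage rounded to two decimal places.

Unemployment rate ≈ 3.99%; labor force participation rate ≈ 78.32%.

Employed = 2,697.12 + 500.27 = 3,197.39 thousand.
Unemployed = 24.39 + 108.38 = 132.77 thousand (jobless and actively searching, or on temporary layoff).
Labor force = 3,197.39 + 132.77 = 3,330.16 thousand.
Not in labor force = 371.25 + 18.17 + 532.16 = 921.58 thousand (those not working and not actively searching are outside the labor force — including those who want a job but have given up searching).
Civilian working-age population = 3,330.16 + 921.58 = 4,251.74 thousand.
Unemployment rate = 132.77 / 3,330.16 = 3.99%.
Labor force participation rate = 3,330.16 / 4,251.74 = 78.32%.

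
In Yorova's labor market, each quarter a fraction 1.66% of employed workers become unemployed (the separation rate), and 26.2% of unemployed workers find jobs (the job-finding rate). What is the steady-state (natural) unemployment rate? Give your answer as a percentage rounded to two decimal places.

Steady-state unemployment rate ≈ 5.96%.

At steady state the flows balance: s·E = f·U, so U/(E+U) = s/(s+f).
u* = 1.66 / (1.66 + 26.2) = 1.66 / 27.86 = 5.96%.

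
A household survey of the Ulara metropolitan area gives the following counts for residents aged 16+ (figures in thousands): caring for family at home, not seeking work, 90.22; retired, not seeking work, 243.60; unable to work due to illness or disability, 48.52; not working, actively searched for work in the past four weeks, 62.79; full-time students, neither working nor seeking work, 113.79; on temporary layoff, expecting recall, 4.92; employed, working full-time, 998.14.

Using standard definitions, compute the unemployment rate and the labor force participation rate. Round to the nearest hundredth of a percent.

Unemployment rate ≈ 6.35%; labor force participation rate ≈ 68.24%.

Employed = 998.14 thousand.
Unemployed = 62.79 + 4.92 = 67.71 thousand (jobless and actively searching, or on temporary layoff).
Labor force = 998.14 + 67.71 = 1,065.85 thousand.
Not in labor force = 90.22 + 243.60 + 48.52 + 113.79 = 496.13 thousand (those not working and not actively searching are outside the labor force).
Civilian working-age population = 1,065.85 + 496.13 = 1,561.98 thousand.
Unemployment rate = 67.71 / 1,065.85 = 6.35%.
Labor force participation rate = 1,065.85 / 1,561.98 = 68.24%.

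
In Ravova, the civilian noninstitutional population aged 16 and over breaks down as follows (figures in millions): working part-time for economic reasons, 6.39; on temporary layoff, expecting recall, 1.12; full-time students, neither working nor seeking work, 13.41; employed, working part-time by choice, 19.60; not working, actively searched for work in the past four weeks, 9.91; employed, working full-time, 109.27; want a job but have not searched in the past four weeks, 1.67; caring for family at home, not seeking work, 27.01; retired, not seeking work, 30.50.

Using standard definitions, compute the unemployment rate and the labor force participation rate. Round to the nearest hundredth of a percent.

Unemployment rate ≈ 7.54%; labor force participation rate ≈ 66.84%.

Employed = 6.39 + 19.60 + 109.27 = 135.26 million (anyone who worked, including part-time for economic reasons, counts as employed).
Unemployed = 1.12 + 9.91 = 11.03 million (jobless and actively searching, or on temporary layoff).
Labor force = 135.26 + 11.03 = 146.29 million.
Not in labor force = 13.41 + 1.67 + 27.01 + 30.50 = 72.59 million (those not working and not actively searching are outside the labor force — including those who want a job but have given up searching).
Civilian working-age population = 146.29 + 72.59 = 218.88 million.
Unemployment rate = 11.03 / 146.29 = 7.54%.
Labor force participation rate = 146.29 / 218.88 = 66.84%.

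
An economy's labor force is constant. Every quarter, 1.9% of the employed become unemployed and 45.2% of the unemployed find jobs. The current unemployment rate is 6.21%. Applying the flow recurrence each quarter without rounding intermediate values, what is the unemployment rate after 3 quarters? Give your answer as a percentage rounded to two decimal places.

Unemployment rate after three quarters ≈ 4.36%.

With a fixed labor force, u_{t+1} = u_t + s·(1−u_t) − f·u_t = u_t·(1−s−f) + s.
Here 1−s−f = 0.529 and s = 0.019.
u_1 = 0.062100 × 0.529 + 0.019 = 0.051851.
u_2 = 0.051851 × 0.529 + 0.019 = 0.046429.
u_3 = 0.046429 × 0.529 + 0.019 = 0.043561.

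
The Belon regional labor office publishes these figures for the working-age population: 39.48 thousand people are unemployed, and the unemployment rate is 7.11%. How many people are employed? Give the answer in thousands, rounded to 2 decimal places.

Labor force = U / u = 39.48 / 0.0711 ≈ 555.27 thousand.
Employed = labor force − unemployed = 555.27 − 39.48 = 515.79 thousand.

About 515.79 thousand are employed.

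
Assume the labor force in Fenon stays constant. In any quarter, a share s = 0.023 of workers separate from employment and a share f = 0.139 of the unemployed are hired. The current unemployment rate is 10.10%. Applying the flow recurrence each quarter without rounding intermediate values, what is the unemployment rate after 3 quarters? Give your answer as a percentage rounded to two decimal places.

Unemployment rate after three quarters ≈ 11.79%.

With a fixed labor force, u_{t+1} = u_t + s·(1−u_t) − f·u_t = u_t·(1−s−f) + s.
Here 1−s−f = 0.838 and s = 0.023.
u_1 = 0.101000 × 0.838 + 0.023 = 0.107638.
u_2 = 0.107638 × 0.838 + 0.023 = 0.113201.
u_3 = 0.113201 × 0.838 + 0.023 = 0.117862.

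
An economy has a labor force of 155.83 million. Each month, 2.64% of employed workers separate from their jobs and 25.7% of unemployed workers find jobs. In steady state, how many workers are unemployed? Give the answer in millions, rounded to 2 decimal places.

Steady-state unemployment rate u* = s/(s+f) = 2.64/(2.64+25.7) = 0.093155.
Unemployed = u* × labor force = 0.093155 × 155.83 ≈ 14.52 million.

About 14.52 million are unemployed in steady state.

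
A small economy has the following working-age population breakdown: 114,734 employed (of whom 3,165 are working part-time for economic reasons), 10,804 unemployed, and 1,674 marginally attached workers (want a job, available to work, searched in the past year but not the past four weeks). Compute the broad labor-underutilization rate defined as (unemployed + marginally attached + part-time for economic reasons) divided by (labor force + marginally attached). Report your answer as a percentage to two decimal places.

Labor force = 114,734 + 10,804 = 125,538.
Numerator = 10,804 + 1,674 + 3,165 = 15,643.
Denominator = 125,538 + 1,674 = 127,212.
Broad rate = 15,643 / 127,212 = 12.30%.

Broad underutilization rate ≈ 12.30%.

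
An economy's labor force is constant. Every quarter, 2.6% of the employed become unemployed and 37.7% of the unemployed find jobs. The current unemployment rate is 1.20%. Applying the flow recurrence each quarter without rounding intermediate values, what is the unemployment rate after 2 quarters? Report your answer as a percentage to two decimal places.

With a fixed labor force, u_{t+1} = u_t + s·(1−u_t) − f·u_t = u_t·(1−s−f) + s.
Here 1−s−f = 0.597 and s = 0.026.
u_1 = 0.012000 × 0.597 + 0.026 = 0.033164.
u_2 = 0.033164 × 0.597 + 0.026 = 0.045799.

Unemployment rate after two quarters ≈ 4.58%.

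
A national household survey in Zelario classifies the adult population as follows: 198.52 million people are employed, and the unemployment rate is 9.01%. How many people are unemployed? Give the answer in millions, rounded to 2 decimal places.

About 19.66 million are unemployed.

Let U be the number unemployed. The labor force is E + U, and U/(E+U) = 0.0901.
So U = 0.0901 × 198.52 / (1 − 0.0901) = 17.8867 / 0.9099 ≈ 19.66 million.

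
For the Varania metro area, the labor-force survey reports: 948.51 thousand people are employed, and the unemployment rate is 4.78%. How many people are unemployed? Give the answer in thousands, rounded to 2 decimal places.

Let U be the number unemployed. The labor force is E + U, and U/(E+U) = 0.0478.
So U = 0.0478 × 948.51 / (1 − 0.0478) = 45.3388 / 0.9522 ≈ 47.61 thousand.

About 47.61 thousand are unemployed.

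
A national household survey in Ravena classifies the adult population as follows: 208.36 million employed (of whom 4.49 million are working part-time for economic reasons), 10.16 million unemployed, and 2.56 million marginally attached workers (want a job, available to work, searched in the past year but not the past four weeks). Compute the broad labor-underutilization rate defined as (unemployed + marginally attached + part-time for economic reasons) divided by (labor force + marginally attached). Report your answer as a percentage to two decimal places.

Broad underutilization rate ≈ 7.78%.

Labor force = 208.36 + 10.16 = 218.52 million.
Numerator = 10.16 + 2.56 + 4.49 = 17.21 million.
Denominator = 218.52 + 2.56 = 221.08 million.
Broad rate = 17.21 / 221.08 = 7.78%.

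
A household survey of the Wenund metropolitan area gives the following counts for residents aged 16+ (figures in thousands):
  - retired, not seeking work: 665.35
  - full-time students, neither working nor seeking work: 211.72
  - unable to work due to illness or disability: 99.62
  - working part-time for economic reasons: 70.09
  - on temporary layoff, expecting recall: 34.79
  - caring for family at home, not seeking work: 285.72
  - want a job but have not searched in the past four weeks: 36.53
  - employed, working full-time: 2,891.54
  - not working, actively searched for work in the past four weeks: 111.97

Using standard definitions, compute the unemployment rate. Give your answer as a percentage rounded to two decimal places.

Unemployment rate ≈ 4.72%.

Employed = 70.09 + 2,891.54 = 2,961.63 thousand (anyone who worked, including part-time for economic reasons, counts as employed).
Unemployed = 34.79 + 111.97 = 146.76 thousand (jobless and actively searching, or on temporary layoff).
Labor force = 2,961.63 + 146.76 = 3,108.39 thousand.
Unemployment rate = 146.76 / 3,108.39 = 4.72%.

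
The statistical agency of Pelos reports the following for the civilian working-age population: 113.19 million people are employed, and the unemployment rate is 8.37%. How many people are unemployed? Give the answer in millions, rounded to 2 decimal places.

About 10.34 million are unemployed.

Let U be the number unemployed. The labor force is E + U, and U/(E+U) = 0.0837.
So U = 0.0837 × 113.19 / (1 − 0.0837) = 9.4740 / 0.9163 ≈ 10.34 million.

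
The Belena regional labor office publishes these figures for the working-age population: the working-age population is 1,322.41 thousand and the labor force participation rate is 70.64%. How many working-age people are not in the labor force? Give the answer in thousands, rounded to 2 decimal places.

About 388.26 thousand are not in the labor force.

Share not in the labor force = 1 − 0.7064 = 0.2936.
Not in labor force = 0.2936 × 1,322.41 ≈ 388.26 thousand.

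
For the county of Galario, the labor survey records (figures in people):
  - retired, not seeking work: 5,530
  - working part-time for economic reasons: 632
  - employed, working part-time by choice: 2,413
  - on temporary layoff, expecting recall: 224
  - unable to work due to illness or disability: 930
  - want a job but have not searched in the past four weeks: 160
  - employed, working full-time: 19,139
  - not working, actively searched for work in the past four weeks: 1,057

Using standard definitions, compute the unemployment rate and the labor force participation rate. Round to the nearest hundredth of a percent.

Unemployment rate ≈ 5.46%; labor force participation rate ≈ 78.00%.

Employed = 632 + 2,413 + 19,139 = 22,184 (anyone who worked, including part-time for economic reasons, counts as employed).
Unemployed = 224 + 1,057 = 1,281 (jobless and actively searching, or on temporary layoff).
Labor force = 22,184 + 1,281 = 23,465.
Not in labor force = 5,530 + 930 + 160 = 6,620 (those not working and not actively searching are outside the labor force — including those who want a job but have given up searching).
Civilian working-age population = 23,465 + 6,620 = 30,085.
Unemployment rate = 1,281 / 23,465 = 5.46%.
Labor force participation rate = 23,465 / 30,085 = 78.00%.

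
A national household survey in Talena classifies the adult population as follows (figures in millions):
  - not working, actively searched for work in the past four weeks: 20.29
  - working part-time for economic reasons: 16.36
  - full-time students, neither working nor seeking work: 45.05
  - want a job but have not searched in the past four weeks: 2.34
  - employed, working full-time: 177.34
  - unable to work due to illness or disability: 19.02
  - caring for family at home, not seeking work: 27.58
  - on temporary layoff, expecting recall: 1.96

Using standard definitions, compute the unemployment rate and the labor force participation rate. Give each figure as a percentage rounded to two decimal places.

Employed = 16.36 + 177.34 = 193.70 million (anyone who worked, including part-time for economic reasons, counts as employed).
Unemployed = 20.29 + 1.96 = 22.25 million (jobless and actively searching, or on temporary layoff).
Labor force = 193.70 + 22.25 = 215.95 million.
Not in labor force = 45.05 + 2.34 + 19.02 + 27.58 = 93.99 million (those not working and not actively searching are outside the labor force — including those who want a job but have given up searching).
Civilian working-age population = 215.95 + 93.99 = 309.94 million.
Unemployment rate = 22.25 / 215.95 = 10.30%.
Labor force participation rate = 215.95 / 309.94 = 69.67%.

Unemployment rate ≈ 10.30%; labor force participation rate ≈ 69.67%.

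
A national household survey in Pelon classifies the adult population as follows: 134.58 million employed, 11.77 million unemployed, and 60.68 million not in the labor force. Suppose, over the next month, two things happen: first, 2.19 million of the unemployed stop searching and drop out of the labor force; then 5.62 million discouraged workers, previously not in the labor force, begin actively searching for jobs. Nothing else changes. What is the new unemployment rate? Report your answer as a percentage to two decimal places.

Initially, labor force = 134.58 + 11.77 = 146.35 million, so u = 11.77/146.35 = 8.04%.
After the first change, unemployed and labor force both fall by 2.19 → E = 134.58, U = 9.58, labor force = 144.16 million.
After the second change, unemployed and labor force both rise by 5.62 → E = 134.58, U = 15.20, labor force = 149.78 million.
New unemployment rate = 15.20 / 149.78 = 10.15%.

New unemployment rate ≈ 10.15%.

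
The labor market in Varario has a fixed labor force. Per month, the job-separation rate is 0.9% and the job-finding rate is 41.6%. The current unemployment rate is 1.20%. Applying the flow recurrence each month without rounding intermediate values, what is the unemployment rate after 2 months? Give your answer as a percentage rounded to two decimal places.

Unemployment rate after two months ≈ 1.81%.

With a fixed labor force, u_{t+1} = u_t + s·(1−u_t) − f·u_t = u_t·(1−s−f) + s.
Here 1−s−f = 0.575 and s = 0.009.
u_1 = 0.012000 × 0.575 + 0.009 = 0.015900.
u_2 = 0.015900 × 0.575 + 0.009 = 0.018142.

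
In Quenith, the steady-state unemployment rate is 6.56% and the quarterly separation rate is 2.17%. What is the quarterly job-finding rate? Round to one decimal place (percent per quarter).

From u* = s/(s+f): f = s·(1−u)/u.
f = 2.17 × (1 − 0.0656) / 0.0656 = 2.0276 / 0.0656 ≈ 30.9% per quarter.

Job-finding rate ≈ 30.9% per quarter.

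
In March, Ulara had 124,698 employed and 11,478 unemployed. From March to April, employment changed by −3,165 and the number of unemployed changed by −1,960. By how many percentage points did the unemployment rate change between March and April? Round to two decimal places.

March: labor force = 124,698 + 11,478 = 136,176; u = 11,478/136,176 = 8.43%.
April: labor force = 121,533 + 9,518 = 131,051; u = 9,518/131,051 = 7.26%.
Change = 7.26% − 8.43% = −1.17 pp.

The unemployment rate changed by −1.17 percentage points.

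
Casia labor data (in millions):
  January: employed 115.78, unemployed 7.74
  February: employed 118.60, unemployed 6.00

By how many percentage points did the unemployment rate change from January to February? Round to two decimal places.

The unemployment rate changed by −1.45 percentage points.

January: labor force = 115.78 + 7.74 = 123.52; u = 7.74/123.52 = 6.27%.
February: labor force = 118.60 + 6.00 = 124.60; u = 6.00/124.60 = 4.82%.
Change = 4.82% − 6.27% = −1.45 pp.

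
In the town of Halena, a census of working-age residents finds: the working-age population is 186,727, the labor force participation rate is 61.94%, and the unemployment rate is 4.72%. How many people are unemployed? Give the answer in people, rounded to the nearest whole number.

Labor force = 0.6194 × 186,727 = 115,659.
Unemployed = 0.0472 × 115,659 ≈ 5,459.

About 5,459 are unemployed.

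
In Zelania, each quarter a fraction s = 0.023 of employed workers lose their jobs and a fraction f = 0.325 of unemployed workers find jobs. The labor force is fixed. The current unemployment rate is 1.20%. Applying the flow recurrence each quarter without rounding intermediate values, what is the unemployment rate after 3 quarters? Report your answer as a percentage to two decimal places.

Unemployment rate after three quarters ≈ 5.11%.

With a fixed labor force, u_{t+1} = u_t + s·(1−u_t) − f·u_t = u_t·(1−s−f) + s.
Here 1−s−f = 0.652 and s = 0.023.
u_1 = 0.012000 × 0.652 + 0.023 = 0.030824.
u_2 = 0.030824 × 0.652 + 0.023 = 0.043097.
u_3 = 0.043097 × 0.652 + 0.023 = 0.051099.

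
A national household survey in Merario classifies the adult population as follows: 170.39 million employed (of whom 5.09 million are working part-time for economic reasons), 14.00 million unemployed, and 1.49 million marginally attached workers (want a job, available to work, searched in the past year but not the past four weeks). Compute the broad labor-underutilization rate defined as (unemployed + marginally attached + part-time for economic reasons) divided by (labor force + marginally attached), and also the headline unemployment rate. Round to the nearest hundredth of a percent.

Labor force = 170.39 + 14.00 = 184.39 million.
Numerator = 14.00 + 1.49 + 5.09 = 20.58 million.
Denominator = 184.39 + 1.49 = 185.88 million.
Broad rate = 20.58 / 185.88 = 11.07%.
Headline unemployment rate = 14.00 / 184.39 = 7.59%.

Broad underutilization rate ≈ 11.07%; headline unemployment rate ≈ 7.59%.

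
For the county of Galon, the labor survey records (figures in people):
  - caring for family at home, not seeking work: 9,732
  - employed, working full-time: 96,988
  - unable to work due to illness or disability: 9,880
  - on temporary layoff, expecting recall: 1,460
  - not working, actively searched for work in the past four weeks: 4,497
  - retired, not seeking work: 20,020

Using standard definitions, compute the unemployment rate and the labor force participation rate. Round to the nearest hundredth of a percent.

Unemployment rate ≈ 5.79%; labor force participation rate ≈ 72.20%.

Employed = 96,988.
Unemployed = 1,460 + 4,497 = 5,957 (jobless and actively searching, or on temporary layoff).
Labor force = 96,988 + 5,957 = 102,945.
Not in labor force = 9,732 + 9,880 + 20,020 = 39,632 (those not working and not actively searching are outside the labor force).
Civilian working-age population = 102,945 + 39,632 = 142,577.
Unemployment rate = 5,957 / 102,945 = 5.79%.
Labor force participation rate = 102,945 / 142,577 = 72.20%.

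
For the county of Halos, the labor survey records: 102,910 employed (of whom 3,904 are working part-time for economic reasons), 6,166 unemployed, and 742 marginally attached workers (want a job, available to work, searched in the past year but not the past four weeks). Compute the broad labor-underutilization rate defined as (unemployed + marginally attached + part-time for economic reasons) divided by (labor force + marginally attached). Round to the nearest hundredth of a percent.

Labor force = 102,910 + 6,166 = 109,076.
Numerator = 6,166 + 742 + 3,904 = 10,812.
Denominator = 109,076 + 742 = 109,818.
Broad rate = 10,812 / 109,818 = 9.85%.

Broad underutilization rate ≈ 9.85%.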